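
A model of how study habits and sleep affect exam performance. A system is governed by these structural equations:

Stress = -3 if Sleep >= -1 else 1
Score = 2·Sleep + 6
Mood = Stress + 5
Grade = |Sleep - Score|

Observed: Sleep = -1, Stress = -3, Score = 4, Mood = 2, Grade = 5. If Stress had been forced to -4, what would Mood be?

Under do(Stress=-4), the mechanism Stress = -3 if Sleep >= -1 else 1 is discarded; Stress is fixed at -4.
Mood = Stress + 5  [with Stress=-4]  = 1

1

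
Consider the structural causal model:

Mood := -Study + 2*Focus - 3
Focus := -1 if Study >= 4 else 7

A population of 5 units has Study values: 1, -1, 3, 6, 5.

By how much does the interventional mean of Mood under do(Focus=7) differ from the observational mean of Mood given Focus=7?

Every unit gets Focus=7 under the intervention. Mood values become 10, 12, 8, 5, 6; E[Mood|do(Focus=7)] = 8.2.
Conditioning on Focus=7 selects the 3 unit(s) with Study ∈ {1, -1, 3}. Their Mood values: 10, 12, 8. Mean = 10.
Difference = 8.2 − 10 = -1.8.

-1.8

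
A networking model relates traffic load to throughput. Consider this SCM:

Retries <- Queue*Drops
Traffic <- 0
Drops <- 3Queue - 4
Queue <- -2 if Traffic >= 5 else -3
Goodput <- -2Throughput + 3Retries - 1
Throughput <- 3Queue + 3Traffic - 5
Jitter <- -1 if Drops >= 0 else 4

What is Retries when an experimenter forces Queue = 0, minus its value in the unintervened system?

-39

Under do(Queue=0), the mechanism Queue <- -2 if Traffic >= 5 else -3 is discarded; Queue is fixed at 0.
Drops = 3Queue - 4  [with Queue=0]  = -4
Retries = Queue*Drops  [with Queue=0, Drops=-4]  = 0
Without intervention: Queue = -2 if Traffic >= 5 else -3  [with Traffic=0]  = -3; Drops = 3Queue - 4  [with Queue=-3]  = -13; Retries = Queue*Drops  [with Queue=-3, Drops=-13]  = 39.
Change = 0 − 39 = -39.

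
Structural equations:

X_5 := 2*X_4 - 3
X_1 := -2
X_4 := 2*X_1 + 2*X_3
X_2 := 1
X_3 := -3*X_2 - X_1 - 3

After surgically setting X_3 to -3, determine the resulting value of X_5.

do(X_3=-3) replaces the equation X_3 := -3*X_2 - X_1 - 3 with the constant X_3 = -3.
X_4 = 2*X_1 + 2*X_3  [with X_1=-2, X_3=-3]  = -10
X_5 = 2*X_4 - 3  [with X_4=-10]  = -23

-23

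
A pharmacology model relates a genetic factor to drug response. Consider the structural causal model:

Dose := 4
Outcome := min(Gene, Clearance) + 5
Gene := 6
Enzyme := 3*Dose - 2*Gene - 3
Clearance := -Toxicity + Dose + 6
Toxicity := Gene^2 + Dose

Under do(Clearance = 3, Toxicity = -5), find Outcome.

8

Setting Clearance = 3, Toxicity = -5 by intervention discards those variables' equations.
Outcome = min(Gene, Clearance) + 5  [with Gene=6, Clearance=3]  = 8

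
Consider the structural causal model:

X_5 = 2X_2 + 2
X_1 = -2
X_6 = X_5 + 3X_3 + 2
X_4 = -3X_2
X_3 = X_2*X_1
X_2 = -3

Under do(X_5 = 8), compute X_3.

do(X_5=8) replaces the equation X_5 = 2X_2 + 2 with the constant X_5 = 8.
X_3 is not downstream of the intervention, so its value is determined by the original equations.
X_3 = X_2*X_1  [with X_2=-3, X_1=-2]  = 6

6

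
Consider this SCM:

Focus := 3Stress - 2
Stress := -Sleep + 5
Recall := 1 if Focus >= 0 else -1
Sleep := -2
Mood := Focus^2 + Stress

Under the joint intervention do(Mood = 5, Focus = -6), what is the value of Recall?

-1

The joint intervention fixes Mood = 5, Focus = -6, removing each variable's own equation.
Recall = 1 if Focus >= 0 else -1  [with Focus=-6]  = -1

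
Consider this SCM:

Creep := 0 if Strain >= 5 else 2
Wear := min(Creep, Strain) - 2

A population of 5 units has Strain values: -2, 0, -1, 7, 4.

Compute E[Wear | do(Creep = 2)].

Every unit gets Creep=2 under the intervention. Wear values become -4, -2, -3, 0, 0; E[Wear|do(Creep=2)] = -1.8.

-1.8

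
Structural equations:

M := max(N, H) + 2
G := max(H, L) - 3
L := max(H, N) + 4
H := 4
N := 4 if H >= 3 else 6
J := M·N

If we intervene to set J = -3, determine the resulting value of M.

6

The intervention breaks the incoming arrows to J: J := M·N no longer applies, and J = -3.
Since M is not a descendant of the intervened variable, it is unaffected.
N = 4 if H >= 3 else 6  [with H=4]  = 4
M = max(N, H) + 2  [with N=4, H=4]  = 6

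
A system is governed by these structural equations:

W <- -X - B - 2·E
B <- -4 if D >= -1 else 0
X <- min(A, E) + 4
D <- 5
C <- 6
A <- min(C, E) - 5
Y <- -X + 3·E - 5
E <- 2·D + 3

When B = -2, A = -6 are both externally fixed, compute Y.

Under do(B = -2, A = -6), each intervened variable's structural equation is replaced by its fixed value.
E = 2·D + 3  [with D=5]  = 13
X = min(A, E) + 4  [with A=-6, E=13]  = -2
Y = -X + 3·E - 5  [with X=-2, E=13]  = 36

36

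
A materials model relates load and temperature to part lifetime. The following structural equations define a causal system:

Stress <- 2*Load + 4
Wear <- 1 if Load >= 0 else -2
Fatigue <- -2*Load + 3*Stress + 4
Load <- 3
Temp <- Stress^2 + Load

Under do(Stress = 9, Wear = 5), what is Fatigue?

25

Setting Stress = 9, Wear = 5 by intervention discards those variables' equations.
Fatigue = -2*Load + 3*Stress + 4  [with Load=3, Stress=9]  = 25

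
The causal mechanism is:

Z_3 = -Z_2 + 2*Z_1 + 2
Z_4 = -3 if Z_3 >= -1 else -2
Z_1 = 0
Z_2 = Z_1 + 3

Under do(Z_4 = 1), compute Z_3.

Under do(Z_4=1), the mechanism Z_4 = -3 if Z_3 >= -1 else -2 is discarded; Z_4 is fixed at 1.
Since Z_3 is not a descendant of the intervened variable, it is unaffected.
Z_2 = Z_1 + 3  [with Z_1=0]  = 3
Z_3 = -Z_2 + 2*Z_1 + 2  [with Z_2=3, Z_1=0]  = -1

-1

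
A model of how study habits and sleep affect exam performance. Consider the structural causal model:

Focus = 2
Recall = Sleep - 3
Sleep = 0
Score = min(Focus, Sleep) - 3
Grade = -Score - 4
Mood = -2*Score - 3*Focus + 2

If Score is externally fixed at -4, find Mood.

The intervention breaks the incoming arrows to Score: Score = min(Focus, Sleep) - 3 no longer applies, and Score = -4.
Mood = -2*Score - 3*Focus + 2  [with Score=-4, Focus=2]  = 4

4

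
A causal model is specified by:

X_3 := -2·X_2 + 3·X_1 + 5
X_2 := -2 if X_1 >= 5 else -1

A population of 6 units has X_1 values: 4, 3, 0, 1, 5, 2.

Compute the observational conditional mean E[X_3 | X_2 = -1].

13

E[X_3|X_2=-1] averages over only the 5 units with X_2=-1 (X_1 = 4, 3, 0, 1, 2): X_3 = 19, 16, 7, 10, 13, mean 13.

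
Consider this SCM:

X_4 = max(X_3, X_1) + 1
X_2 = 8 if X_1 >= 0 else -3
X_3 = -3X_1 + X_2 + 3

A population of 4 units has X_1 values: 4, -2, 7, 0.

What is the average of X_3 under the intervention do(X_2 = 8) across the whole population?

Every unit gets X_2=8 under the intervention. X_3 values become -1, 17, -10, 11; E[X_3|do(X_2=8)] = 4.25.

4.25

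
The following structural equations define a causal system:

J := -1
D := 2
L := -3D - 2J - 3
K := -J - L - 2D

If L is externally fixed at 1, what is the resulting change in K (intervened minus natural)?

-8

The intervention breaks the incoming arrows to L: L := -3D - 2J - 3 no longer applies, and L = 1.
K = -J - L - 2D  [with J=-1, L=1, D=2]  = -4
Without intervention: L = -3D - 2J - 3  [with D=2, J=-1]  = -7; K = -J - L - 2D  [with J=-1, L=-7, D=2]  = 4.
Change = -4 − 4 = -8.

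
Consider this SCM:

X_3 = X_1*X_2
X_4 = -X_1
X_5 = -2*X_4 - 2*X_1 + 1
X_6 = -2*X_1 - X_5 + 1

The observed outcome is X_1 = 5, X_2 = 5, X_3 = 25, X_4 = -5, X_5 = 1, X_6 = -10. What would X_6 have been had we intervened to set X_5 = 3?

-12

The intervention breaks the incoming arrows to X_5: X_5 = -2*X_4 - 2*X_1 + 1 no longer applies, and X_5 = 3.
X_6 = -2*X_1 - X_5 + 1  [with X_1=5, X_5=3]  = -12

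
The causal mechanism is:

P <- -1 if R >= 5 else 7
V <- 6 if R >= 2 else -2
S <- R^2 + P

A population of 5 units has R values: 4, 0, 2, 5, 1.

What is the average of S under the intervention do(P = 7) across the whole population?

16.2

Every unit gets P=7 under the intervention. S values become 23, 7, 11, 32, 8; E[S|do(P=7)] = 16.2.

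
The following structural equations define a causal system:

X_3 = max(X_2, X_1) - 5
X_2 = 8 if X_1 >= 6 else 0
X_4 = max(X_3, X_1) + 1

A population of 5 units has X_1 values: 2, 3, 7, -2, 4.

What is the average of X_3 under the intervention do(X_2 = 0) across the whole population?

-1.8

Every unit gets X_2=0 under the intervention. X_3 values become -3, -2, 2, -5, -1; E[X_3|do(X_2=0)] = -1.8.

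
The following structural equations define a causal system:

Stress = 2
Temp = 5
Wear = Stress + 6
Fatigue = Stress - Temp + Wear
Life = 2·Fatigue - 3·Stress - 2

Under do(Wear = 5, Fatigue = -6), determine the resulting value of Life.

-20

Setting Wear = 5, Fatigue = -6 by intervention discards those variables' equations.
Life = 2·Fatigue - 3·Stress - 2  [with Fatigue=-6, Stress=2]  = -20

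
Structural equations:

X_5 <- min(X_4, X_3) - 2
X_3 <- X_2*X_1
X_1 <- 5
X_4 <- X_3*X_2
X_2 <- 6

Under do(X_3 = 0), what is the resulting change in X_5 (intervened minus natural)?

-30

do(X_3=0) replaces the equation X_3 <- X_2*X_1 with the constant X_3 = 0.
X_4 = X_3*X_2  [with X_3=0, X_2=6]  = 0
X_5 = min(X_4, X_3) - 2  [with X_4=0, X_3=0]  = -2
Without intervention: X_3 = X_2*X_1  [with X_2=6, X_1=5]  = 30; X_4 = X_3*X_2  [with X_3=30, X_2=6]  = 180; X_5 = min(X_4, X_3) - 2  [with X_4=180, X_3=30]  = 28.
Change = -2 − 28 = -30.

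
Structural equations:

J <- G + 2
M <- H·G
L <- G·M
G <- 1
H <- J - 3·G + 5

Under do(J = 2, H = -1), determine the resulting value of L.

-1

Under do(J = 2, H = -1), each intervened variable's structural equation is replaced by its fixed value.
M = H·G  [with H=-1, G=1]  = -1
L = G·M  [with G=1, M=-1]  = -1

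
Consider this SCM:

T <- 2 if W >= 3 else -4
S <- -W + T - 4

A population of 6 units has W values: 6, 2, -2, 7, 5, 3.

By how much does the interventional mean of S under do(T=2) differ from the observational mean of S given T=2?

1.75

Under do(T=2), T's equation is replaced by T=2 for every unit. Per-unit S: -8, -4, 0, -9, -7, -5. Mean = -5.5.
E[S|T=2] averages over only the 4 units with T=2 (W = 6, 7, 5, 3): S = -8, -9, -7, -5, mean -7.25.
Difference = -5.5 − (-7.25) = 1.75.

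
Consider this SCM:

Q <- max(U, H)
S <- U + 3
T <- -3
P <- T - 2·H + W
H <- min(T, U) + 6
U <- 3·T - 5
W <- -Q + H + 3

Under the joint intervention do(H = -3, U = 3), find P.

0

The joint intervention fixes H = -3, U = 3, removing each variable's own equation.
Q = max(U, H)  [with U=3, H=-3]  = 3
W = -Q + H + 3  [with Q=3, H=-3]  = -3
P = T - 2·H + W  [with T=-3, H=-3, W=-3]  = 0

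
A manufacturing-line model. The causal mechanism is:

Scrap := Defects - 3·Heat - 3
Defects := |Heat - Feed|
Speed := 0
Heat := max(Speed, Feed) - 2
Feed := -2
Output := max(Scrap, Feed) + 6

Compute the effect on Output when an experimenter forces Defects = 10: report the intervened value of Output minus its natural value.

10

Under do(Defects=10), the mechanism Defects := |Heat - Feed| is discarded; Defects is fixed at 10.
Heat = max(Speed, Feed) - 2  [with Speed=0, Feed=-2]  = -2
Scrap = Defects - 3·Heat - 3  [with Defects=10, Heat=-2]  = 13
Output = max(Scrap, Feed) + 6  [with Scrap=13, Feed=-2]  = 19
Without intervention: Heat = max(Speed, Feed) - 2  [with Speed=0, Feed=-2]  = -2; Defects = |Heat - Feed|  [with Heat=-2, Feed=-2]  = 0; Scrap = Defects - 3·Heat - 3  [with Defects=0, Heat=-2]  = 3; Output = max(Scrap, Feed) + 6  [with Scrap=3, Feed=-2]  = 9.
Change = 19 − 9 = 10.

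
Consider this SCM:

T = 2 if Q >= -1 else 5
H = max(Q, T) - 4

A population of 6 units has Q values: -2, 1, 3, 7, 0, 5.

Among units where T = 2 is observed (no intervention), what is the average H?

E[H|T=2] averages over only the 5 units with T=2 (Q = 1, 3, 7, 0, 5): H = -2, -1, 3, -2, 1, mean -0.2.

-0.2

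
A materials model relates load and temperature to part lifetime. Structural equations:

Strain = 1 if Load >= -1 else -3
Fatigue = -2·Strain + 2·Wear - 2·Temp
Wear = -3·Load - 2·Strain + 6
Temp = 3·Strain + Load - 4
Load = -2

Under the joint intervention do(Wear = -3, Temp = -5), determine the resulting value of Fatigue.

10

The joint intervention fixes Wear = -3, Temp = -5, removing each variable's own equation.
Strain = 1 if Load >= -1 else -3  [with Load=-2]  = -3
Fatigue = -2·Strain + 2·Wear - 2·Temp  [with Strain=-3, Wear=-3, Temp=-5]  = 10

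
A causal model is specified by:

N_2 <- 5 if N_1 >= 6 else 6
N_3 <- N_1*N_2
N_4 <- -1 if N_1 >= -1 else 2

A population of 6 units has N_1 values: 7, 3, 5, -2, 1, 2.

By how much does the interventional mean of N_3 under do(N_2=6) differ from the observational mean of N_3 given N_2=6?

The intervention sets N_2=6 in all 6 units regardless of N_1. Recomputing N_3 per unit gives 42, 18, 30, -12, 6, 12; average 16.
E[N_3|N_2=6] averages over only the 5 units with N_2=6 (N_1 = 3, 5, -2, 1, 2): N_3 = 18, 30, -12, 6, 12, mean 10.8.
Difference = 16 − 10.8 = 5.2.

5.2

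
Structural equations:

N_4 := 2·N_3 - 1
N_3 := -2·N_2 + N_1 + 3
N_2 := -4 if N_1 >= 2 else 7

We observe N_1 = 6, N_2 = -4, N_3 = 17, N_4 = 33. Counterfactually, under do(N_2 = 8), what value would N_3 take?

The intervention breaks the incoming arrows to N_2: N_2 := -4 if N_1 >= 2 else 7 no longer applies, and N_2 = 8.
N_3 = -2·N_2 + N_1 + 3  [with N_2=8, N_1=6]  = -7

-7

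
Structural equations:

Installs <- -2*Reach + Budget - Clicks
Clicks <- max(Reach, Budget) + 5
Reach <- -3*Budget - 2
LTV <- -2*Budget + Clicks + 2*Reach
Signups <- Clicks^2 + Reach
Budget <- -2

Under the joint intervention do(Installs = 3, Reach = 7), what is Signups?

151

The joint intervention fixes Installs = 3, Reach = 7, removing each variable's own equation.
Clicks = max(Reach, Budget) + 5  [with Reach=7, Budget=-2]  = 12
Signups = Clicks^2 + Reach  [with Clicks=12, Reach=7]  = 151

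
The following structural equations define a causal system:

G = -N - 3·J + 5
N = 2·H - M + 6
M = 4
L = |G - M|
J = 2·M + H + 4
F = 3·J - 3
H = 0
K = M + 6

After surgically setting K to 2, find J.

The intervention breaks the incoming arrows to K: K = M + 6 no longer applies, and K = 2.
Since J is not a descendant of the intervened variable, it is unaffected.
J = 2·M + H + 4  [with M=4, H=0]  = 12

12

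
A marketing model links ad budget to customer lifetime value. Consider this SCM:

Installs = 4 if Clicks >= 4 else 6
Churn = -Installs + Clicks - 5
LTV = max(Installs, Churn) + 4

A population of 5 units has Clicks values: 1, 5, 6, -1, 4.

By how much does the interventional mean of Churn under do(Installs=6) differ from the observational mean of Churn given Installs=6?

do(Installs=6) breaks Installs's dependence on Clicks. With Installs=6 fixed, Churn across the units is -10, -6, -5, -12, -7, mean -8.
Conditioning on Installs=6 selects the 2 unit(s) with Clicks ∈ {1, -1}. Their Churn values: -10, -12. Mean = -11.
Difference = -8 − (-11) = 3.

3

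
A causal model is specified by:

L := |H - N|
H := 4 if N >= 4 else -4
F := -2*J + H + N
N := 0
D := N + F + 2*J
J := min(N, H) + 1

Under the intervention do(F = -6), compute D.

-12

Intervening sets F = -6 and removes its equation (F := -2*J + H + N).
H = 4 if N >= 4 else -4  [with N=0]  = -4
J = min(N, H) + 1  [with N=0, H=-4]  = -3
D = N + F + 2*J  [with N=0, F=-6, J=-3]  = -12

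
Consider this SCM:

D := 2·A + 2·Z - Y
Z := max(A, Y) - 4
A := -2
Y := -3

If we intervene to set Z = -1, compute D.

The intervention breaks the incoming arrows to Z: Z := max(A, Y) - 4 no longer applies, and Z = -1.
D = 2·A + 2·Z - Y  [with A=-2, Z=-1, Y=-3]  = -3

-3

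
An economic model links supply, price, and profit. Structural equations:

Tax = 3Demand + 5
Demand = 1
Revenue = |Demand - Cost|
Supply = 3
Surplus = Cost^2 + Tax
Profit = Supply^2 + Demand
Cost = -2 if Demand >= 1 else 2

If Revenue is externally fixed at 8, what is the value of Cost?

-2

Under do(Revenue=8), the mechanism Revenue = |Demand - Cost| is discarded; Revenue is fixed at 8.
Since Cost is not a descendant of the intervened variable, it is unaffected.
Cost = -2 if Demand >= 1 else 2  [with Demand=1]  = -2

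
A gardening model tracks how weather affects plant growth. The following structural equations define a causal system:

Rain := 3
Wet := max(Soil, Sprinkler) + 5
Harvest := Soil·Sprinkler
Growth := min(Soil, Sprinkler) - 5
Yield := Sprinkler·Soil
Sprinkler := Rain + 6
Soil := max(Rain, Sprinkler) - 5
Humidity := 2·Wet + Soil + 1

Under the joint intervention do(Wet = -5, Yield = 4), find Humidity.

-5

The joint intervention fixes Wet = -5, Yield = 4, removing each variable's own equation.
Sprinkler = Rain + 6  [with Rain=3]  = 9
Soil = max(Rain, Sprinkler) - 5  [with Rain=3, Sprinkler=9]  = 4
Humidity = 2·Wet + Soil + 1  [with Wet=-5, Soil=4]  = -5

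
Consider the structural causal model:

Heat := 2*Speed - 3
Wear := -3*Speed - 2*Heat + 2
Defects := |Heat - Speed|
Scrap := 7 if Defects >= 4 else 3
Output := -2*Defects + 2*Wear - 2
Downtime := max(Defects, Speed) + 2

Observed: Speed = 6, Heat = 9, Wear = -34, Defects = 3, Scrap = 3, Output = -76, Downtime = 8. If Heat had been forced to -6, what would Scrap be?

do(Heat=-6) replaces the equation Heat := 2*Speed - 3 with the constant Heat = -6.
Defects = |Heat - Speed|  [with Heat=-6, Speed=6]  = 12
Scrap = 7 if Defects >= 4 else 3  [with Defects=12]  = 7

7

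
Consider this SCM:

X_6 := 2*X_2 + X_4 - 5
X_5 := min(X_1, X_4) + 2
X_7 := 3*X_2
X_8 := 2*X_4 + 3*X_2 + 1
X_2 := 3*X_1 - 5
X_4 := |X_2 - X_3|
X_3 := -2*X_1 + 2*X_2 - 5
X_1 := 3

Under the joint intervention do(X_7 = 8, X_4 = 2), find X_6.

Setting X_7 = 8, X_4 = 2 by intervention discards those variables' equations.
X_2 = 3*X_1 - 5  [with X_1=3]  = 4
X_6 = 2*X_2 + X_4 - 5  [with X_2=4, X_4=2]  = 5

5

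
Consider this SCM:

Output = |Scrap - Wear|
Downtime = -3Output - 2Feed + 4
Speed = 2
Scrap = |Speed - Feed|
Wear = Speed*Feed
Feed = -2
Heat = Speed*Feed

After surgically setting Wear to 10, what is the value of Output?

6

Under do(Wear=10), the mechanism Wear = Speed*Feed is discarded; Wear is fixed at 10.
Scrap = |Speed - Feed|  [with Speed=2, Feed=-2]  = 4
Output = |Scrap - Wear|  [with Scrap=4, Wear=10]  = 6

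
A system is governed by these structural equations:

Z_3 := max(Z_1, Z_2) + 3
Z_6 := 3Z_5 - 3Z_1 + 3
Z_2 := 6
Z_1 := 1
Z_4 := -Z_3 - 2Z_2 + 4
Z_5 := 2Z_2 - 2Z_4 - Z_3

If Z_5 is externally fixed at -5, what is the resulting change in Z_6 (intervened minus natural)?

The intervention breaks the incoming arrows to Z_5: Z_5 := 2Z_2 - 2Z_4 - Z_3 no longer applies, and Z_5 = -5.
Z_6 = 3Z_5 - 3Z_1 + 3  [with Z_5=-5, Z_1=1]  = -15
Without intervention: Z_3 = max(Z_1, Z_2) + 3  [with Z_1=1, Z_2=6]  = 9; Z_4 = -Z_3 - 2Z_2 + 4  [with Z_3=9, Z_2=6]  = -17; Z_5 = 2Z_2 - 2Z_4 - Z_3  [with Z_2=6, Z_4=-17, Z_3=9]  = 37; Z_6 = 3Z_5 - 3Z_1 + 3  [with Z_5=37, Z_1=1]  = 111.
Change = -15 − 111 = -126.

-126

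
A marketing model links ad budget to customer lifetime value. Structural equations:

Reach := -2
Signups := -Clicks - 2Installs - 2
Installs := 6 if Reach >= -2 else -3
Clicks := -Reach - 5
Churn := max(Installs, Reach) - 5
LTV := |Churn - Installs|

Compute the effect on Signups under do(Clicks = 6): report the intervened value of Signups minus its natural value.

Under do(Clicks=6), the mechanism Clicks := -Reach - 5 is discarded; Clicks is fixed at 6.
Installs = 6 if Reach >= -2 else -3  [with Reach=-2]  = 6
Signups = -Clicks - 2Installs - 2  [with Clicks=6, Installs=6]  = -20
Without intervention: Clicks = -Reach - 5  [with Reach=-2]  = -3; Installs = 6 if Reach >= -2 else -3  [with Reach=-2]  = 6; Signups = -Clicks - 2Installs - 2  [with Clicks=-3, Installs=6]  = -11.
Change = -20 − (-11) = -9.

-9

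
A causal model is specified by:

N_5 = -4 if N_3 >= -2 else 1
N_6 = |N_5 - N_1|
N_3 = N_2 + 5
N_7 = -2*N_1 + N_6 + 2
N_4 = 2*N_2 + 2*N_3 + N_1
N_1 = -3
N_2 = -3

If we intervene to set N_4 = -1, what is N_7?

The intervention breaks the incoming arrows to N_4: N_4 = 2*N_2 + 2*N_3 + N_1 no longer applies, and N_4 = -1.
No directed path runs from N_4 to N_7, so N_7 keeps its natural value.
N_3 = N_2 + 5  [with N_2=-3]  = 2
N_5 = -4 if N_3 >= -2 else 1  [with N_3=2]  = -4
N_6 = |N_5 - N_1|  [with N_5=-4, N_1=-3]  = 1
N_7 = -2*N_1 + N_6 + 2  [with N_1=-3, N_6=1]  = 9

9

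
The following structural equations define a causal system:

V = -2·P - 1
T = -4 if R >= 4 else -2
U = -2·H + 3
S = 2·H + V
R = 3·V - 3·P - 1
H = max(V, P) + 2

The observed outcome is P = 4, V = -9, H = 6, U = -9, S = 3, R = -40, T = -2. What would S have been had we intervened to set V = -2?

10

do(V=-2) replaces the equation V = -2·P - 1 with the constant V = -2.
H = max(V, P) + 2  [with V=-2, P=4]  = 6
S = 2·H + V  [with H=6, V=-2]  = 10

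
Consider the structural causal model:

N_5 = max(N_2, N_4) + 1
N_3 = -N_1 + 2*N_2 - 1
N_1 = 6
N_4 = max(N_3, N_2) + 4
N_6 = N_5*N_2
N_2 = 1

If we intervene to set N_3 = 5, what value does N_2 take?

1

Under do(N_3=5), the mechanism N_3 = -N_1 + 2*N_2 - 1 is discarded; N_3 is fixed at 5.
Since N_2 is not a descendant of the intervened variable, it is unaffected.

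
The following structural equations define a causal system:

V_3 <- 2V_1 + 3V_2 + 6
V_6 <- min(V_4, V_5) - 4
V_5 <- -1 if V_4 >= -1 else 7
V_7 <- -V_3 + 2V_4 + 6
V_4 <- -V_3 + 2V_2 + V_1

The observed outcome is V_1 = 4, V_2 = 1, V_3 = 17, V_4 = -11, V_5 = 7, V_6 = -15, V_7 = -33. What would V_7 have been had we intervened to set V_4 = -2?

-15

The intervention breaks the incoming arrows to V_4: V_4 <- -V_3 + 2V_2 + V_1 no longer applies, and V_4 = -2.
V_3 = 2V_1 + 3V_2 + 6  [with V_1=4, V_2=1]  = 17
V_7 = -V_3 + 2V_4 + 6  [with V_3=17, V_4=-2]  = -15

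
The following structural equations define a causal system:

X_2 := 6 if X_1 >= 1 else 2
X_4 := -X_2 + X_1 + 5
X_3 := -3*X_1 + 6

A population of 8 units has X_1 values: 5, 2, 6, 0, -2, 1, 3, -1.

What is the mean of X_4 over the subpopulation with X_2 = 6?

E[X_4|X_2=6] averages over only the 5 units with X_2=6 (X_1 = 5, 2, 6, 1, 3): X_4 = 4, 1, 5, 0, 2, mean 2.4.

2.4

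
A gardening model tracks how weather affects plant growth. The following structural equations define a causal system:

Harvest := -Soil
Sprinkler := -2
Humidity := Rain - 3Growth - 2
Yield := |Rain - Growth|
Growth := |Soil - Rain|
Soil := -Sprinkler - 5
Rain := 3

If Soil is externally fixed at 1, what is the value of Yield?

1

The intervention breaks the incoming arrows to Soil: Soil := -Sprinkler - 5 no longer applies, and Soil = 1.
Growth = |Soil - Rain|  [with Soil=1, Rain=3]  = 2
Yield = |Rain - Growth|  [with Rain=3, Growth=2]  = 1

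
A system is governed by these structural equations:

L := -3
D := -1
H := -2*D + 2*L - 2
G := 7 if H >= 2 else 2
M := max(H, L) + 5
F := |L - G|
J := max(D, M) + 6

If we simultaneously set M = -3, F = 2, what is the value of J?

5

Under do(M = -3, F = 2), each intervened variable's structural equation is replaced by its fixed value.
J = max(D, M) + 6  [with D=-1, M=-3]  = 5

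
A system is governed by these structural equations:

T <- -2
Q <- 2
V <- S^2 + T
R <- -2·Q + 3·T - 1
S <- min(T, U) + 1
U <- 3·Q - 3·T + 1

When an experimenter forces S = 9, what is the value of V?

79

The intervention breaks the incoming arrows to S: S <- min(T, U) + 1 no longer applies, and S = 9.
V = S^2 + T  [with S=9, T=-2]  = 79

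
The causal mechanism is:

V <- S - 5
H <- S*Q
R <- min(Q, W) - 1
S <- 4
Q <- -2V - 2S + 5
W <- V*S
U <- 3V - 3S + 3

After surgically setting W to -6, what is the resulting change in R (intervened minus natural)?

The intervention breaks the incoming arrows to W: W <- V*S no longer applies, and W = -6.
V = S - 5  [with S=4]  = -1
Q = -2V - 2S + 5  [with V=-1, S=4]  = -1
R = min(Q, W) - 1  [with Q=-1, W=-6]  = -7
Without intervention: V = S - 5  [with S=4]  = -1; Q = -2V - 2S + 5  [with V=-1, S=4]  = -1; W = V*S  [with V=-1, S=4]  = -4; R = min(Q, W) - 1  [with Q=-1, W=-4]  = -5.
Change = -7 − (-5) = -2.

-2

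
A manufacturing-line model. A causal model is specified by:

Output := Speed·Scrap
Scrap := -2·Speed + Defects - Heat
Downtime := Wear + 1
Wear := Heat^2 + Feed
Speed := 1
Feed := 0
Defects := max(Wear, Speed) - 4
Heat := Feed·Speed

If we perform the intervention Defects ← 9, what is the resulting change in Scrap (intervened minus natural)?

The intervention breaks the incoming arrows to Defects: Defects := max(Wear, Speed) - 4 no longer applies, and Defects = 9.
Heat = Feed·Speed  [with Feed=0, Speed=1]  = 0
Scrap = -2·Speed + Defects - Heat  [with Speed=1, Defects=9, Heat=0]  = 7
Without intervention: Heat = Feed·Speed  [with Feed=0, Speed=1]  = 0; Wear = Heat^2 + Feed  [with Heat=0, Feed=0]  = 0; Defects = max(Wear, Speed) - 4  [with Wear=0, Speed=1]  = -3; Scrap = -2·Speed + Defects - Heat  [with Speed=1, Defects=-3, Heat=0]  = -5.
Change = 7 − (-5) = 12.

12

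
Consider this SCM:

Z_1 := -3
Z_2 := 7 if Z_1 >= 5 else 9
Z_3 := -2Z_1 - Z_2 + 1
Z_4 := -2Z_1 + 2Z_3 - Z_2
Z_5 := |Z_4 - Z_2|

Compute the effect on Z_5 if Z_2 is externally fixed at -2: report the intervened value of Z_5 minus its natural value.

12

do(Z_2=-2) replaces the equation Z_2 := 7 if Z_1 >= 5 else 9 with the constant Z_2 = -2.
Z_3 = -2Z_1 - Z_2 + 1  [with Z_1=-3, Z_2=-2]  = 9
Z_4 = -2Z_1 + 2Z_3 - Z_2  [with Z_1=-3, Z_3=9, Z_2=-2]  = 26
Z_5 = |Z_4 - Z_2|  [with Z_4=26, Z_2=-2]  = 28
Without intervention: Z_2 = 7 if Z_1 >= 5 else 9  [with Z_1=-3]  = 9; Z_3 = -2Z_1 - Z_2 + 1  [with Z_1=-3, Z_2=9]  = -2; Z_4 = -2Z_1 + 2Z_3 - Z_2  [with Z_1=-3, Z_3=-2, Z_2=9]  = -7; Z_5 = |Z_4 - Z_2|  [with Z_4=-7, Z_2=9]  = 16.
Change = 28 − 16 = 12.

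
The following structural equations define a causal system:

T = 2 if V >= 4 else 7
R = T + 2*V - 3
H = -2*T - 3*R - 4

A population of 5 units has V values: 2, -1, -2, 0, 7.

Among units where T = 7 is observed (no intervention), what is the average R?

3.5

Observing T=7 restricts to units where T's equation naturally yields 7: V ∈ {2, -1, -2, 0}. In that subpopulation R = 8, 2, 0, 4, mean 3.5.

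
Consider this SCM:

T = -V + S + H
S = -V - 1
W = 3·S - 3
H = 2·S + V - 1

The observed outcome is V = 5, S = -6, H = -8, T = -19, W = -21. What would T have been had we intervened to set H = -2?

The intervention breaks the incoming arrows to H: H = 2·S + V - 1 no longer applies, and H = -2.
S = -V - 1  [with V=5]  = -6
T = -V + S + H  [with V=5, S=-6, H=-2]  = -13

-13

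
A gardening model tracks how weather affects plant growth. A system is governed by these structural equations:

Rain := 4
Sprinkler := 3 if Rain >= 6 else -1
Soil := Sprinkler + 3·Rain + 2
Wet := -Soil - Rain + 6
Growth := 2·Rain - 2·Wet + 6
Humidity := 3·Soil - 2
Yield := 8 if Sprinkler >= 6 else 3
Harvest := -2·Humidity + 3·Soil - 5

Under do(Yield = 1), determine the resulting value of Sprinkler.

Under do(Yield=1), the mechanism Yield := 8 if Sprinkler >= 6 else 3 is discarded; Yield is fixed at 1.
Sprinkler is not downstream of the intervention, so its value is determined by the original equations.
Sprinkler = 3 if Rain >= 6 else -1  [with Rain=4]  = -1

-1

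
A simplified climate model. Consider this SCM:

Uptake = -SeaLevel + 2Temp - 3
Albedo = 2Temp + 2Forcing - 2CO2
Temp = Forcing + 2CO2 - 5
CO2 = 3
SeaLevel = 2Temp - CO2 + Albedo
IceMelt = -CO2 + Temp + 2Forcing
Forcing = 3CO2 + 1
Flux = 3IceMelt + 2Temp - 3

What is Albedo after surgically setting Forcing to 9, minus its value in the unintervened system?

do(Forcing=9) replaces the equation Forcing = 3CO2 + 1 with the constant Forcing = 9.
Temp = Forcing + 2CO2 - 5  [with Forcing=9, CO2=3]  = 10
Albedo = 2Temp + 2Forcing - 2CO2  [with Temp=10, Forcing=9, CO2=3]  = 32
Without intervention: Forcing = 3CO2 + 1  [with CO2=3]  = 10; Temp = Forcing + 2CO2 - 5  [with Forcing=10, CO2=3]  = 11; Albedo = 2Temp + 2Forcing - 2CO2  [with Temp=11, Forcing=10, CO2=3]  = 36.
Change = 32 − 36 = -4.

-4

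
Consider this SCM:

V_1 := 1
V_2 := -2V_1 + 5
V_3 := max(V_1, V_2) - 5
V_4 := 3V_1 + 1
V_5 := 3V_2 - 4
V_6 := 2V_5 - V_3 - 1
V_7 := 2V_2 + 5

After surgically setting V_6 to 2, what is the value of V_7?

Intervening sets V_6 = 2 and removes its equation (V_6 := 2V_5 - V_3 - 1).
No directed path runs from V_6 to V_7, so V_7 keeps its natural value.
V_2 = -2V_1 + 5  [with V_1=1]  = 3
V_7 = 2V_2 + 5  [with V_2=3]  = 11

11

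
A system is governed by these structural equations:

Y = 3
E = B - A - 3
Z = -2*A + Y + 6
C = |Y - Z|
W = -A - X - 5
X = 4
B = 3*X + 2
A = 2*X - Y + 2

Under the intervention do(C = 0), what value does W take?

-16

The intervention breaks the incoming arrows to C: C = |Y - Z| no longer applies, and C = 0.
Since W is not a descendant of the intervened variable, it is unaffected.
A = 2*X - Y + 2  [with X=4, Y=3]  = 7
W = -A - X - 5  [with A=7, X=4]  = -16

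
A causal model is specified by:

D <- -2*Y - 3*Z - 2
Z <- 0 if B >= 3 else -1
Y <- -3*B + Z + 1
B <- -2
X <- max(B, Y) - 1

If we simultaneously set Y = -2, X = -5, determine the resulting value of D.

5

Setting Y = -2, X = -5 by intervention discards those variables' equations.
Z = 0 if B >= 3 else -1  [with B=-2]  = -1
D = -2*Y - 3*Z - 2  [with Y=-2, Z=-1]  = 5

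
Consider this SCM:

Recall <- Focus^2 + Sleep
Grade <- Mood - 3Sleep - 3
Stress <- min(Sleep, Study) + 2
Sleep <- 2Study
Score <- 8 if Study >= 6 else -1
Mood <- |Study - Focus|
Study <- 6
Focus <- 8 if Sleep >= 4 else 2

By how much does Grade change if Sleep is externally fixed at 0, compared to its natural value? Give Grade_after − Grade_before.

do(Sleep=0) replaces the equation Sleep <- 2Study with the constant Sleep = 0.
Focus = 8 if Sleep >= 4 else 2  [with Sleep=0]  = 2
Mood = |Study - Focus|  [with Study=6, Focus=2]  = 4
Grade = Mood - 3Sleep - 3  [with Mood=4, Sleep=0]  = 1
Without intervention: Sleep = 2Study  [with Study=6]  = 12; Focus = 8 if Sleep >= 4 else 2  [with Sleep=12]  = 8; Mood = |Study - Focus|  [with Study=6, Focus=8]  = 2; Grade = Mood - 3Sleep - 3  [with Mood=2, Sleep=12]  = -37.
Change = 1 − (-37) = 38.

38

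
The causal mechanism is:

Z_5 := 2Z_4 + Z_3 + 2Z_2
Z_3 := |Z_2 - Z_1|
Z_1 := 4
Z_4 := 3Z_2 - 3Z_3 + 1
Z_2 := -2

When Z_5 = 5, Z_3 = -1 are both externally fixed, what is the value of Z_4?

Under do(Z_5 = 5, Z_3 = -1), each intervened variable's structural equation is replaced by its fixed value.
Z_4 = 3Z_2 - 3Z_3 + 1  [with Z_2=-2, Z_3=-1]  = -2

-2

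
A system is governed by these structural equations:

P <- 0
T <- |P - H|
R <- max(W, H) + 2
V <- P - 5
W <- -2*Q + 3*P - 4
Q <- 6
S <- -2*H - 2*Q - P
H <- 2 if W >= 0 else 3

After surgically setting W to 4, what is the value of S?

do(W=4) replaces the equation W <- -2*Q + 3*P - 4 with the constant W = 4.
H = 2 if W >= 0 else 3  [with W=4]  = 2
S = -2*H - 2*Q - P  [with H=2, Q=6, P=0]  = -16

-16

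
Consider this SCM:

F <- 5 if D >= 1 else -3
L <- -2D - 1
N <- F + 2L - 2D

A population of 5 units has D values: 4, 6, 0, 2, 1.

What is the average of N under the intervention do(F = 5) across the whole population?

-12.6

The intervention sets F=5 in all 5 units regardless of D. Recomputing N per unit gives -21, -33, 3, -9, -3; average -12.6.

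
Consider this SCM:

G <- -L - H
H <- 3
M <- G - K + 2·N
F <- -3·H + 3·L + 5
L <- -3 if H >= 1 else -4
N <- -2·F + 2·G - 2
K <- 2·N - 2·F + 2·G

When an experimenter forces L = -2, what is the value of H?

3

Under do(L=-2), the mechanism L <- -3 if H >= 1 else -4 is discarded; L is fixed at -2.
H is not downstream of the intervention, so its value is determined by the original equations.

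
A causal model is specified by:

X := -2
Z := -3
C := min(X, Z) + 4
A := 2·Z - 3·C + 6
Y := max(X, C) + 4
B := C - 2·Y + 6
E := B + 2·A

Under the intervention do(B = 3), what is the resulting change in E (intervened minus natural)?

Intervening sets B = 3 and removes its equation (B := C - 2·Y + 6).
C = min(X, Z) + 4  [with X=-2, Z=-3]  = 1
A = 2·Z - 3·C + 6  [with Z=-3, C=1]  = -3
E = B + 2·A  [with B=3, A=-3]  = -3
Without intervention: C = min(X, Z) + 4  [with X=-2, Z=-3]  = 1; A = 2·Z - 3·C + 6  [with Z=-3, C=1]  = -3; Y = max(X, C) + 4  [with X=-2, C=1]  = 5; B = C - 2·Y + 6  [with C=1, Y=5]  = -3; E = B + 2·A  [with B=-3, A=-3]  = -9.
Change = -3 − (-9) = 6.

6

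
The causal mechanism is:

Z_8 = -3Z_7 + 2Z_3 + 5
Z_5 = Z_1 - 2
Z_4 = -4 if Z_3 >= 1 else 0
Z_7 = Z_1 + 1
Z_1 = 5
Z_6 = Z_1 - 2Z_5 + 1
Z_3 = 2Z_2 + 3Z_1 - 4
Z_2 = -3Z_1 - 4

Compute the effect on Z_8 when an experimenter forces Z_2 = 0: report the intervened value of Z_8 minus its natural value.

76

do(Z_2=0) replaces the equation Z_2 = -3Z_1 - 4 with the constant Z_2 = 0.
Z_3 = 2Z_2 + 3Z_1 - 4  [with Z_2=0, Z_1=5]  = 11
Z_7 = Z_1 + 1  [with Z_1=5]  = 6
Z_8 = -3Z_7 + 2Z_3 + 5  [with Z_7=6, Z_3=11]  = 9
Without intervention: Z_2 = -3Z_1 - 4  [with Z_1=5]  = -19; Z_3 = 2Z_2 + 3Z_1 - 4  [with Z_2=-19, Z_1=5]  = -27; Z_7 = Z_1 + 1  [with Z_1=5]  = 6; Z_8 = -3Z_7 + 2Z_3 + 5  [with Z_7=6, Z_3=-27]  = -67.
Change = 9 − (-67) = 76.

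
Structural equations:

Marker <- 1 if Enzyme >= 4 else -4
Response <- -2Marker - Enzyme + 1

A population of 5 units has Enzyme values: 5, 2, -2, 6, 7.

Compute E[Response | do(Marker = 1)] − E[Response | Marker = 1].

2.4

Every unit gets Marker=1 under the intervention. Response values become -6, -3, 1, -7, -8; E[Response|do(Marker=1)] = -4.6.
E[Response|Marker=1] averages over only the 3 units with Marker=1 (Enzyme = 5, 6, 7): Response = -6, -7, -8, mean -7.
Difference = -4.6 − (-7) = 2.4.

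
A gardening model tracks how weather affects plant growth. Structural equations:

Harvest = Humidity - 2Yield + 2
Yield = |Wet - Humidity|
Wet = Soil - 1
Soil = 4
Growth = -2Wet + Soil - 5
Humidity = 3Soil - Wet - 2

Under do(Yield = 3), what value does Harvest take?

The intervention breaks the incoming arrows to Yield: Yield = |Wet - Humidity| no longer applies, and Yield = 3.
Wet = Soil - 1  [with Soil=4]  = 3
Humidity = 3Soil - Wet - 2  [with Soil=4, Wet=3]  = 7
Harvest = Humidity - 2Yield + 2  [with Humidity=7, Yield=3]  = 3

3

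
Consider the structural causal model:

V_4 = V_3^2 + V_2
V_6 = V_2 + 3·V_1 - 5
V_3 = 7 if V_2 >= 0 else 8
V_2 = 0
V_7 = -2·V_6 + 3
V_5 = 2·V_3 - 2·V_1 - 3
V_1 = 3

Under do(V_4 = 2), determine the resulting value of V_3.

7

Under do(V_4=2), the mechanism V_4 = V_3^2 + V_2 is discarded; V_4 is fixed at 2.
Since V_3 is not a descendant of the intervened variable, it is unaffected.
V_3 = 7 if V_2 >= 0 else 8  [with V_2=0]  = 7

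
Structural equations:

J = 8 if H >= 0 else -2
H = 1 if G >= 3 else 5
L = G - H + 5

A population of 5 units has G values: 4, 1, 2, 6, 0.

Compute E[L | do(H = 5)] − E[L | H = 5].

1.6

The intervention sets H=5 in all 5 units regardless of G. Recomputing L per unit gives 4, 1, 2, 6, 0; average 2.6.
Conditioning on H=5 selects the 3 unit(s) with G ∈ {1, 2, 0}. Their L values: 1, 2, 0. Mean = 1.
Difference = 2.6 − 1 = 1.6.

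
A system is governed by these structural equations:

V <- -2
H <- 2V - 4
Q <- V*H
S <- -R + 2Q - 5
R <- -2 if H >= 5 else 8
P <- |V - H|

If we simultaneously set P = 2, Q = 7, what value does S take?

1

Setting P = 2, Q = 7 by intervention discards those variables' equations.
H = 2V - 4  [with V=-2]  = -8
R = -2 if H >= 5 else 8  [with H=-8]  = 8
S = -R + 2Q - 5  [with R=8, Q=7]  = 1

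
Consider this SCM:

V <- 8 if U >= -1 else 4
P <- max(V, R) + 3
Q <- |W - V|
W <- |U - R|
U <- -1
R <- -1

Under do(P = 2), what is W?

do(P=2) replaces the equation P <- max(V, R) + 3 with the constant P = 2.
W is not downstream of the intervention, so its value is determined by the original equations.
W = |U - R|  [with U=-1, R=-1]  = 0

0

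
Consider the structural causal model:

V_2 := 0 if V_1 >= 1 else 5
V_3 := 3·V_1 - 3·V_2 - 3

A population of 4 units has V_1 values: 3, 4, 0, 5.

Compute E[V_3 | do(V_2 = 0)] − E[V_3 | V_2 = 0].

-3

Every unit gets V_2=0 under the intervention. V_3 values become 6, 9, -3, 12; E[V_3|do(V_2=0)] = 6.
Conditioning on V_2=0 selects the 3 unit(s) with V_1 ∈ {3, 4, 5}. Their V_3 values: 6, 9, 12. Mean = 9.
Difference = 6 − 9 = -3.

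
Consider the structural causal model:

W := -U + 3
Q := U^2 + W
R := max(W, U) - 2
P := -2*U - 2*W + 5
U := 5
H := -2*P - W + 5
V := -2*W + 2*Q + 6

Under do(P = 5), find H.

Intervening sets P = 5 and removes its equation (P := -2*U - 2*W + 5).
W = -U + 3  [with U=5]  = -2
H = -2*P - W + 5  [with P=5, W=-2]  = -3

-3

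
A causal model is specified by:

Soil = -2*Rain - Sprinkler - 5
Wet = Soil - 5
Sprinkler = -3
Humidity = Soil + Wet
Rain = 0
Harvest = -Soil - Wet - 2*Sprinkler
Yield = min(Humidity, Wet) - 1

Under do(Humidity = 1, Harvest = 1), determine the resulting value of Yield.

Under do(Humidity = 1, Harvest = 1), each intervened variable's structural equation is replaced by its fixed value.
Soil = -2*Rain - Sprinkler - 5  [with Rain=0, Sprinkler=-3]  = -2
Wet = Soil - 5  [with Soil=-2]  = -7
Yield = min(Humidity, Wet) - 1  [with Humidity=1, Wet=-7]  = -8

-8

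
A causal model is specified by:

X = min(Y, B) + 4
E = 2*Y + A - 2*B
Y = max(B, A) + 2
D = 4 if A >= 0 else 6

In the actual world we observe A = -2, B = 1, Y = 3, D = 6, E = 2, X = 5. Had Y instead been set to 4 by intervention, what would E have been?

do(Y=4) replaces the equation Y = max(B, A) + 2 with the constant Y = 4.
E = 2*Y + A - 2*B  [with Y=4, A=-2, B=1]  = 4

4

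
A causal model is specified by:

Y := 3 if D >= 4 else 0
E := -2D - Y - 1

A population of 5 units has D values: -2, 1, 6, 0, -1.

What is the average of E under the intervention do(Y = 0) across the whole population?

-2.6

do(Y=0) breaks Y's dependence on D. With Y=0 fixed, E across the units is 3, -3, -13, -1, 1, mean -2.6.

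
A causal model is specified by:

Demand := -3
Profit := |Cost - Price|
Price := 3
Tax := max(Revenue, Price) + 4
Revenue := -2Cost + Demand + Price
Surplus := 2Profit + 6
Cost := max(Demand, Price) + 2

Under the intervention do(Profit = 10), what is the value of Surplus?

Intervening sets Profit = 10 and removes its equation (Profit := |Cost - Price|).
Surplus = 2Profit + 6  [with Profit=10]  = 26

26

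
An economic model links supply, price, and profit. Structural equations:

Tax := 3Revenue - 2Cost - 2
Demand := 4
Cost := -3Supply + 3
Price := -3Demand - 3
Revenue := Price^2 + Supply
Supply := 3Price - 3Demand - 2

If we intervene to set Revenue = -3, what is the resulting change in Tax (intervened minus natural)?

The intervention breaks the incoming arrows to Revenue: Revenue := Price^2 + Supply no longer applies, and Revenue = -3.
Price = -3Demand - 3  [with Demand=4]  = -15
Supply = 3Price - 3Demand - 2  [with Price=-15, Demand=4]  = -59
Cost = -3Supply + 3  [with Supply=-59]  = 180
Tax = 3Revenue - 2Cost - 2  [with Revenue=-3, Cost=180]  = -371
Without intervention: Price = -3Demand - 3  [with Demand=4]  = -15; Supply = 3Price - 3Demand - 2  [with Price=-15, Demand=4]  = -59; Cost = -3Supply + 3  [with Supply=-59]  = 180; Revenue = Price^2 + Supply  [with Price=-15, Supply=-59]  = 166; Tax = 3Revenue - 2Cost - 2  [with Revenue=166, Cost=180]  = 136.
Change = -371 − 136 = -507.

-507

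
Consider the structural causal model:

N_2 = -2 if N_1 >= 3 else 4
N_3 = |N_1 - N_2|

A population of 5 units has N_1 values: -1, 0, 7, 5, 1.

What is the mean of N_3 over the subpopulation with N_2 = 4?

4

Observing N_2=4 restricts to units where N_2's equation naturally yields 4: N_1 ∈ {-1, 0, 1}. In that subpopulation N_3 = 5, 4, 3, mean 4.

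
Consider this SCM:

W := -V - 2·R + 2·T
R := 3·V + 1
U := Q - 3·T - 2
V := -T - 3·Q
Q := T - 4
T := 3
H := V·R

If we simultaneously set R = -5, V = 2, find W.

The joint intervention fixes R = -5, V = 2, removing each variable's own equation.
W = -V - 2·R + 2·T  [with V=2, R=-5, T=3]  = 14

14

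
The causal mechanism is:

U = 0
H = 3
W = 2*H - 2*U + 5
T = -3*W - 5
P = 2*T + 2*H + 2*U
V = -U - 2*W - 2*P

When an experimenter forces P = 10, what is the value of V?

The intervention breaks the incoming arrows to P: P = 2*T + 2*H + 2*U no longer applies, and P = 10.
W = 2*H - 2*U + 5  [with H=3, U=0]  = 11
V = -U - 2*W - 2*P  [with U=0, W=11, P=10]  = -42

-42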